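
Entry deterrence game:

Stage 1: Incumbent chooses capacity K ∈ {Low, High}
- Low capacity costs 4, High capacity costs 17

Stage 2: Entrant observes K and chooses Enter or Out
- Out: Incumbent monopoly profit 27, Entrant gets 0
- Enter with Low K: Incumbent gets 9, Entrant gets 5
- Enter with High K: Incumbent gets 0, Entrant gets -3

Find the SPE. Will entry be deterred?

SPE: (High, Enter|Low, Out|High); Entry deterred. Incumbent net profit = 10

Work:
After Low K: Entrant enters (5 > 0)
After High K: Entrant stays out (-3 < 0)
Incumbent: Low → 9−4=5, High → 27−17=10
Incumbent chooses High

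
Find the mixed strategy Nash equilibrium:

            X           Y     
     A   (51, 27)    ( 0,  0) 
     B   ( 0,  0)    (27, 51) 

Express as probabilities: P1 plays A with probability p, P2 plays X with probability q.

p = 0.6538, q = 0.3462

Work:
Find probabilities that make opponent indifferent:
P2 chooses q to make P1 indifferent between A and B
P1 chooses p to make P2 indifferent between X and Y
Mixed NE: P1 plays (A: 0.6538, B: 0.3462), P2 plays (X: 0.3462, Y: 0.6538)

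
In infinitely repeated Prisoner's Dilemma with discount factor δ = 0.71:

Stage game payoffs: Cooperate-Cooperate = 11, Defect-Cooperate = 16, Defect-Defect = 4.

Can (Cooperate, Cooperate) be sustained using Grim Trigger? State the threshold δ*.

δ* = 0.4167; since δ = 0.71 ≥ 0.4167, cooperation can be sustained

Work:
For Grim Trigger:
Cooperate forever: 11/(1-δ)
Defect then punished: 16 + 4·δ/(1-δ)
Need: 11/(1-δ) ≥ 16 + 4·δ/(1-δ)
Solving: δ ≥ (T-R)/(T-P) = (16-11)/(16-4) = 0.4167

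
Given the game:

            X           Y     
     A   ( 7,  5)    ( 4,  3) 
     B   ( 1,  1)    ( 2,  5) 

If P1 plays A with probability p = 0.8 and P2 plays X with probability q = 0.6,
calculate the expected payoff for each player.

E[P1] = 4.92, E[P2] = 3.88

Work:
E[P1] = p·q·π₁(A,X) + p·(1-q)·π₁(A,Y) + (1-p)·q·π₁(B,X) + (1-p)·(1-q)·π₁(B,Y)
= 0.8·0.6·7 + 0.8·0.4·4 + 0.2·0.6·1 + 0.2·0.4·2
= 4.92

E[P2] = 3.88 (similar calculation)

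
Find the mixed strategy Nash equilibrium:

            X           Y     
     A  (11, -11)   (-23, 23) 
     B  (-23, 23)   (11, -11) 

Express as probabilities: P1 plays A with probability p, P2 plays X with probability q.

p = 0.5, q = 0.5

Work:
Find probabilities that make opponent indifferent:
P2 chooses q to make P1 indifferent between A and B
P1 chooses p to make P2 indifferent between X and Y
Mixed NE: P1 plays (A: 0.5, B: 0.5), P2 plays (X: 0.5, Y: 0.5)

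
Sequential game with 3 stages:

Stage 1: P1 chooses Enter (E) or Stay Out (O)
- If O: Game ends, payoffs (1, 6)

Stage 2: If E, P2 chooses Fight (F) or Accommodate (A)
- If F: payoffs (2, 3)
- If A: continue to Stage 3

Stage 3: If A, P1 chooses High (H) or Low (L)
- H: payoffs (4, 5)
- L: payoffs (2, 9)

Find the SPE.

SPE: (E, A, H); Outcome (4, 5)

Work:
Stage 3: P1 chooses H (4 vs 2)
Stage 2: P2: F->3, A->5 (anticipating H). Choose A
Stage 1: P1: O->1, E->4 (anticipating A, H). Choose E
SPE path: E -> A -> H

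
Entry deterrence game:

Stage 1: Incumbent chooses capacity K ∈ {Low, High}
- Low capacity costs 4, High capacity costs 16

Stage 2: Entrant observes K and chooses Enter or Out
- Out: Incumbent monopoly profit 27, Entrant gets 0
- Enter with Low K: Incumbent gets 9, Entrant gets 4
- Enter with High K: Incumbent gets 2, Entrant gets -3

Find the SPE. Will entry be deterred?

SPE: (High, Enter|Low, Out|High); Entry deterred. Incumbent net profit = 11

Work:
After Low K: Entrant enters (4 > 0)
After High K: Entrant stays out (-3 < 0)
Incumbent: Low → 9−4=5, High → 27−16=11
Incumbent chooses High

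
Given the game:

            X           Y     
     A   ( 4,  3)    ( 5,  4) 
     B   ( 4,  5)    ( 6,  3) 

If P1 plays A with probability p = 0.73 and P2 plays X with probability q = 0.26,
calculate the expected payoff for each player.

E[P1] = 4.9398, E[P2] = 3.6806

Work:
E[P1] = p·q·π₁(A,X) + p·(1-q)·π₁(A,Y) + (1-p)·q·π₁(B,X) + (1-p)·(1-q)·π₁(B,Y)
= 0.73·0.26·4 + 0.73·0.74·5 + 0.27·0.26·4 + 0.27·0.74·6
= 4.9398

E[P2] = 3.6806 (similar calculation)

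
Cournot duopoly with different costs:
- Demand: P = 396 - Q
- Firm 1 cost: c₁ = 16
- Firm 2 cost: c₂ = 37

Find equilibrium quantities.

q₁* = 133.67, q₂* = 112.67

Work:
Reaction: q₁ = (396 - 16 - q₂)/2
Reaction: q₂ = (396 - 37 - q₁)/2
Solve simultaneously:
q₁* = (396 - 2×16 + 37)/3 = 133.67
q₂* = (396 - 2×37 + 16)/3 = 112.67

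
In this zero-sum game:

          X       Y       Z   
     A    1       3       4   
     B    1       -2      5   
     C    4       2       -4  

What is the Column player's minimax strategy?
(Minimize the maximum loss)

Column should play Y, value = 3

Work:
Column player minimizes Row's maximum payoff:
Column X: max payoff to Row = 4
Column Y: max payoff to Row = 3
Column Z: max payoff to Row = 5
Minimum is 3, achieved by column Y.
Minimax strategy: Y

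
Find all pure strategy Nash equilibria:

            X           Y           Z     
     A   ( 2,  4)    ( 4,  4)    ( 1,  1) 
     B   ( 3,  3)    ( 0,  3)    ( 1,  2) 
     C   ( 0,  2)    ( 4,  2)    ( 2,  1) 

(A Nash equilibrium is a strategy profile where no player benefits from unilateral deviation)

Nash equilibrium: (A, Y), (B, X), (C, Y)

Work:
Best responses:
  P1 vs X: payoffs [2, 3, 0] → best response B (payoff 3)
  P1 vs Y: payoffs [4, 0, 4] → best response A/C (payoff 4)
  P1 vs Z: payoffs [1, 1, 2] → best response C (payoff 2)
  P2 vs A: payoffs [4, 4, 1] → best response X/Y (payoff 4)
  P2 vs B: payoffs [3, 3, 2] → best response X/Y (payoff 3)
  P2 vs C: payoffs [2, 2, 1] → best response X/Y (payoff 2)
Mutual best responses: (A,Y), (B,X), (C,Y) → Nash equilibria.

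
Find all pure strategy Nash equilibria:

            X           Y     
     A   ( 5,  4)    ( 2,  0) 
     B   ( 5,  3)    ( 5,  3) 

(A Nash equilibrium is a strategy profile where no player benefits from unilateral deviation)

Nash equilibrium: (A, X), (B, X), (B, Y)

Work:
Best responses:
  P1 vs X: payoffs [5, 5] → best response A/B (payoff 5)
  P1 vs Y: payoffs [2, 5] → best response B (payoff 5)
  P2 vs A: payoffs [4, 0] → best response X (payoff 4)
  P2 vs B: payoffs [3, 3] → best response X/Y (payoff 3)
Mutual best responses: (A,X), (B,X), (B,Y) → Nash equilibria.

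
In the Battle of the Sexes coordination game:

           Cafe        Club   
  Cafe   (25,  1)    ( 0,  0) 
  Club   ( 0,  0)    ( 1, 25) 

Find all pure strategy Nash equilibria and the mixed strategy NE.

Pure NE: (Cafe, Cafe) and (Club, Club); Mixed NE: p = 0.9615, q = 0.0385

Work:
Check pure NE:
(Cafe, Cafe): (25, 1) - no unilateral deviation beneficial
(Club, Club): (1, 25) - no unilateral deviation beneficial
Mixed NE: P1 plays Cafe with p = 0.9615, P2 plays Cafe with q = 0.0385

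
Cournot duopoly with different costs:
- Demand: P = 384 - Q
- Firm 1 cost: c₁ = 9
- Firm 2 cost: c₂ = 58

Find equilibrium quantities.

q₁* = 141.33, q₂* = 92.33

Work:
Reaction: q₁ = (384 - 9 - q₂)/2
Reaction: q₂ = (384 - 58 - q₁)/2
Solve simultaneously:
q₁* = (384 - 2×9 + 58)/3 = 141.33
q₂* = (384 - 2×58 + 9)/3 = 92.33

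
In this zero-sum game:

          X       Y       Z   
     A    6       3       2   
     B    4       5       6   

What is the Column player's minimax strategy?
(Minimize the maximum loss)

Column should play Y, value = 5

Work:
Column player minimizes Row's maximum payoff:
Column X: max payoff to Row = 6
Column Y: max payoff to Row = 5
Column Z: max payoff to Row = 6
Minimum is 5, achieved by column Y.
Minimax strategy: Y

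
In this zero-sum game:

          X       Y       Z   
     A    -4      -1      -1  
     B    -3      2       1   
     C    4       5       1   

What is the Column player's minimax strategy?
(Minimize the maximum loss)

Column should play Z, value = 1

Work:
Column player minimizes Row's maximum payoff:
Column X: max payoff to Row = 4
Column Y: max payoff to Row = 5
Column Z: max payoff to Row = 1
Minimum is 1, achieved by column Z.
Minimax strategy: Z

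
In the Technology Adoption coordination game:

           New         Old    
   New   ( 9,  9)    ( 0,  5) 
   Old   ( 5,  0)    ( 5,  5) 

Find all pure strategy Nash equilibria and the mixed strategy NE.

Pure NE: (New, New) and (Old, Old); Mixed NE: p = 0.5556, q = 0.5556

Work:
Check pure NE:
(New, New): (9, 9) - no unilateral deviation beneficial
(Old, Old): (5, 5) - no unilateral deviation beneficial
Mixed NE: P1 plays New with p = 0.5556, P2 plays New with q = 0.5556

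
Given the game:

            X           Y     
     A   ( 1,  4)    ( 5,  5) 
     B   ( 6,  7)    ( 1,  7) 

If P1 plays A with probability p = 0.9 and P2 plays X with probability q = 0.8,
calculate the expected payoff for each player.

E[P1] = 2.12, E[P2] = 4.48

Work:
E[P1] = p·q·π₁(A,X) + p·(1-q)·π₁(A,Y) + (1-p)·q·π₁(B,X) + (1-p)·(1-q)·π₁(B,Y)
= 0.9·0.8·1 + 0.9·0.2·5 + 0.1·0.8·6 + 0.1·0.2·1
= 2.12

E[P2] = 4.48 (similar calculation)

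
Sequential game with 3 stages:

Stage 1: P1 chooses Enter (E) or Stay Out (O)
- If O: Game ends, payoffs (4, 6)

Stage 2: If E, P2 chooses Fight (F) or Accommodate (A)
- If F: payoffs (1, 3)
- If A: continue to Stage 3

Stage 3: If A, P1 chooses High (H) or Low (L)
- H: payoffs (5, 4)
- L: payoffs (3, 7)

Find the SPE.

SPE: (E, A, H); Outcome (5, 4)

Work:
Stage 3: P1 chooses H (5 vs 3)
Stage 2: P2: F->3, A->4 (anticipating H). Choose A
Stage 1: P1: O->4, E->5 (anticipating A, H). Choose E
SPE path: E -> A -> H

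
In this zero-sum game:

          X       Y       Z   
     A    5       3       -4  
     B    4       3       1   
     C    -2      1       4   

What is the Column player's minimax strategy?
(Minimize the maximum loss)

Column should play Y, value = 3

Work:
Column player minimizes Row's maximum payoff:
Column X: max payoff to Row = 5
Column Y: max payoff to Row = 3
Column Z: max payoff to Row = 4
Minimum is 3, achieved by column Y.
Minimax strategy: Y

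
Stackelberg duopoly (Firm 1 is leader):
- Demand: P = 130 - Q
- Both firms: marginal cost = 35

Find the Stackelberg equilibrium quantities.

q₁* (leader) = 47.5, q₂* (follower) = 23.75

Work:
Follower's reaction: q₂ = (a - c - q₁)/2
Leader substitutes: π₁ = q₁·(a - q₁ - (a-c-q₁)/2 - c)
FOC: q₁* = (130 - 35)/2 = 47.50
Then: q₂* = (130 - 35 - 47.5)/2 = 23.75
Leader has first-mover advantage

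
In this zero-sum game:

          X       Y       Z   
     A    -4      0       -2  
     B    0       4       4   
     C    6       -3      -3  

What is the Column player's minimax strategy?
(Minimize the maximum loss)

Column should play Y or Z (all achieve the minimum), value = 4

Work:
Column player minimizes Row's maximum payoff:
Column X: max payoff to Row = 6
Column Y: max payoff to Row = 4
Column Z: max payoff to Row = 4
Minimum is 4, achieved by columns Y, Z (tied).
Each of Y or Z is a minimax strategy.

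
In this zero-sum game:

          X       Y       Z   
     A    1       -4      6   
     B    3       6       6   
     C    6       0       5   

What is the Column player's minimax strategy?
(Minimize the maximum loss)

Column should play X or Y or Z (all achieve the minimum), value = 6

Work:
Column player minimizes Row's maximum payoff:
Column X: max payoff to Row = 6
Column Y: max payoff to Row = 6
Column Z: max payoff to Row = 6
Minimum is 6, achieved by columns X, Y, Z (tied).
Each of X or Y or Z is a minimax strategy.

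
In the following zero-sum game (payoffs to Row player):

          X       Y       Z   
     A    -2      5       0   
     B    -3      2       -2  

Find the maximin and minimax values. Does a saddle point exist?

Maximin = -2, Minimax = -2, Saddle: True

Work:
Row minimums: [-2, -3] → maximin = -2
Column maximums: [-2, 5, 0] → minimax = -2
Saddle point exists! Game value = -2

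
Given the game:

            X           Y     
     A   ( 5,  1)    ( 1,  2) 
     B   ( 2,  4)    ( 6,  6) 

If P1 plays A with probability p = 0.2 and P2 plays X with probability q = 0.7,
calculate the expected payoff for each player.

E[P1] = 3.32, E[P2] = 3.94

Work:
E[P1] = p·q·π₁(A,X) + p·(1-q)·π₁(A,Y) + (1-p)·q·π₁(B,X) + (1-p)·(1-q)·π₁(B,Y)
= 0.2·0.7·5 + 0.2·0.3·1 + 0.8·0.7·2 + 0.8·0.3·6
= 3.32

E[P2] = 3.94 (similar calculation)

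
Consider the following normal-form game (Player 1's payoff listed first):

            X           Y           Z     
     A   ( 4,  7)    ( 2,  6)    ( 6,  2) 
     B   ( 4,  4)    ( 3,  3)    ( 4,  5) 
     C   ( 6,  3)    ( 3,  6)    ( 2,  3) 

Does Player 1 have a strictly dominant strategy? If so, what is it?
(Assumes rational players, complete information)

No strictly dominant strategy exists for Player 1

Work:
A strategy strictly dominates another if it gives a strictly higher payoff against every opponent action. Compare each pair of P1's strategies column-by-column:
  A vs B: [4 vs 4, 2 vs 3, 6 vs 4] → A does not strictly dominate B (column X: 4 ≤ 4)
  A vs C: [4 vs 6, 2 vs 3, 6 vs 2] → A does not strictly dominate C (column X: 4 ≤ 6)
  B vs A: [4 vs 4, 3 vs 2, 4 vs 6] → B does not strictly dominate A (column X: 4 ≤ 4)
  B vs C: [4 vs 6, 3 vs 3, 4 vs 2] → B does not strictly dominate C (column X: 4 ≤ 6)
  C vs A: [6 vs 4, 3 vs 2, 2 vs 6] → C does not strictly dominate A (column Z: 2 ≤ 6)
  C vs B: [6 vs 4, 3 vs 3, 2 vs 4] → C does not strictly dominate B (column Y: 3 ≤ 3)
No single strategy strictly dominates all others → no strictly dominant strategy.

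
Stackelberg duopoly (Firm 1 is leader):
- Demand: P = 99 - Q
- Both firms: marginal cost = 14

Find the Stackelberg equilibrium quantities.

q₁* (leader) = 42.5, q₂* (follower) = 21.25

Work:
Follower's reaction: q₂ = (a - c - q₁)/2
Leader substitutes: π₁ = q₁·(a - q₁ - (a-c-q₁)/2 - c)
FOC: q₁* = (99 - 14)/2 = 42.50
Then: q₂* = (99 - 14 - 42.5)/2 = 21.25
Leader has first-mover advantage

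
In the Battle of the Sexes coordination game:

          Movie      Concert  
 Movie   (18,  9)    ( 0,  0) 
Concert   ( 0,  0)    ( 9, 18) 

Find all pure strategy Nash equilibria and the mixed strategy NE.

Pure NE: (Movie, Movie) and (Concert, Concert); Mixed NE: p = 0.6667, q = 0.3333

Work:
Check pure NE:
(Movie, Movie): (18, 9) - no unilateral deviation beneficial
(Concert, Concert): (9, 18) - no unilateral deviation beneficial
Mixed NE: P1 plays Movie with p = 0.6667, P2 plays Movie with q = 0.3333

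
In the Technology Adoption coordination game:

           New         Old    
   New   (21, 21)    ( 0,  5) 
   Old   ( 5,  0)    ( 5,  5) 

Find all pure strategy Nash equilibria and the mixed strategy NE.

Pure NE: (New, New) and (Old, Old); Mixed NE: p = 0.2381, q = 0.2381

Work:
Check pure NE:
(New, New): (21, 21) - no unilateral deviation beneficial
(Old, Old): (5, 5) - no unilateral deviation beneficial
Mixed NE: P1 plays New with p = 0.2381, P2 plays New with q = 0.2381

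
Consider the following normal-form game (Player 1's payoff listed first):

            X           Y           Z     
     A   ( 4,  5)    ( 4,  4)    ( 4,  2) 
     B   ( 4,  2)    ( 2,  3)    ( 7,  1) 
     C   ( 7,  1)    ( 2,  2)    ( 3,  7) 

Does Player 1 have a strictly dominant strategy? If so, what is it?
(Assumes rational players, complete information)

No strictly dominant strategy exists for Player 1

Work:
A strategy strictly dominates another if it gives a strictly higher payoff against every opponent action. Compare each pair of P1's strategies column-by-column:
  A vs B: [4 vs 4, 4 vs 2, 4 vs 7] → A does not strictly dominate B (column X: 4 ≤ 4)
  A vs C: [4 vs 7, 4 vs 2, 4 vs 3] → A does not strictly dominate C (column X: 4 ≤ 7)
  B vs A: [4 vs 4, 2 vs 4, 7 vs 4] → B does not strictly dominate A (column X: 4 ≤ 4)
  B vs C: [4 vs 7, 2 vs 2, 7 vs 3] → B does not strictly dominate C (column X: 4 ≤ 7)
  C vs A: [7 vs 4, 2 vs 4, 3 vs 4] → C does not strictly dominate A (column Y: 2 ≤ 4)
  C vs B: [7 vs 4, 2 vs 2, 3 vs 7] → C does not strictly dominate B (column Y: 2 ≤ 2)
No single strategy strictly dominates all others → no strictly dominant strategy.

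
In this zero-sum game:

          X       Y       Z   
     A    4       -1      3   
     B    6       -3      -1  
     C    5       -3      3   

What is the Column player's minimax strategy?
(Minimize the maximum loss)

Column should play Y, value = -1

Work:
Column player minimizes Row's maximum payoff:
Column X: max payoff to Row = 6
Column Y: max payoff to Row = -1
Column Z: max payoff to Row = 3
Minimum is -1, achieved by column Y.
Minimax strategy: Y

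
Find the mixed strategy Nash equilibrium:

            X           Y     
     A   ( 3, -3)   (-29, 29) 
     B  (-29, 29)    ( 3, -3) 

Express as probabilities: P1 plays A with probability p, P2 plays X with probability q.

p = 0.5, q = 0.5

Work:
Find probabilities that make opponent indifferent:
P2 chooses q to make P1 indifferent between A and B
P1 chooses p to make P2 indifferent between X and Y
Mixed NE: P1 plays (A: 0.5, B: 0.5), P2 plays (X: 0.5, Y: 0.5)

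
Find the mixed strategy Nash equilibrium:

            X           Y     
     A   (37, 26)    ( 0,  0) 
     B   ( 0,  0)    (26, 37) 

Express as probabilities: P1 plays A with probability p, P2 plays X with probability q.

p = 0.5873, q = 0.4127

Work:
Find probabilities that make opponent indifferent:
P2 chooses q to make P1 indifferent between A and B
P1 chooses p to make P2 indifferent between X and Y
Mixed NE: P1 plays (A: 0.5873, B: 0.4127), P2 plays (X: 0.4127, Y: 0.5873)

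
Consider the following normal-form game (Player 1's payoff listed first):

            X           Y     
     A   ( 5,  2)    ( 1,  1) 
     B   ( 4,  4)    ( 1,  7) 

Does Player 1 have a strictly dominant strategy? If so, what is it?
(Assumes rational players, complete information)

No strictly dominant strategy exists for Player 1

Work:
A strategy strictly dominates another if it gives a strictly higher payoff against every opponent action. Compare each pair of P1's strategies column-by-column:
  A vs B: [5 vs 4, 1 vs 1] → A does not strictly dominate B (column Y: 1 ≤ 1)
  B vs A: [4 vs 5, 1 vs 1] → B does not strictly dominate A (column X: 4 ≤ 5)
No single strategy strictly dominates all others → no strictly dominant strategy.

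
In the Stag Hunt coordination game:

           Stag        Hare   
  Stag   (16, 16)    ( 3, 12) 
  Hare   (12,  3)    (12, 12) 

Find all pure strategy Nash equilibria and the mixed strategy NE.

Pure NE: (Stag, Stag) and (Hare, Hare); Mixed NE: p = 0.6923, q = 0.6923

Work:
Check pure NE:
(Stag, Stag): (16, 16) - no unilateral deviation beneficial
(Hare, Hare): (12, 12) - no unilateral deviation beneficial
Mixed NE: P1 plays Stag with p = 0.6923, P2 plays Stag with q = 0.6923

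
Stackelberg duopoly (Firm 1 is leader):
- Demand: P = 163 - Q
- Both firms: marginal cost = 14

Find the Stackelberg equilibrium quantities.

q₁* (leader) = 74.5, q₂* (follower) = 37.25

Work:
Follower's reaction: q₂ = (a - c - q₁)/2
Leader substitutes: π₁ = q₁·(a - q₁ - (a-c-q₁)/2 - c)
FOC: q₁* = (163 - 14)/2 = 74.50
Then: q₂* = (163 - 14 - 74.5)/2 = 37.25
Leader has first-mover advantage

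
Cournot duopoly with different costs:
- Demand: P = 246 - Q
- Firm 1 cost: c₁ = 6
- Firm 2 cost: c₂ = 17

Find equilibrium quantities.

q₁* = 83.67, q₂* = 72.67

Work:
Reaction: q₁ = (246 - 6 - q₂)/2
Reaction: q₂ = (246 - 17 - q₁)/2
Solve simultaneously:
q₁* = (246 - 2×6 + 17)/3 = 83.67
q₂* = (246 - 2×17 + 6)/3 = 72.67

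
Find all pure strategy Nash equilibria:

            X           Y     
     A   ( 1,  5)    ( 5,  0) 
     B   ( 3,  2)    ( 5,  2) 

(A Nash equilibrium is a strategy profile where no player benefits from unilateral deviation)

Nash equilibrium: (B, X), (B, Y)

Work:
Best responses:
  P1 vs X: payoffs [1, 3] → best response B (payoff 3)
  P1 vs Y: payoffs [5, 5] → best response A/B (payoff 5)
  P2 vs A: payoffs [5, 0] → best response X (payoff 5)
  P2 vs B: payoffs [2, 2] → best response X/Y (payoff 2)
Mutual best responses: (B,X), (B,Y) → Nash equilibria.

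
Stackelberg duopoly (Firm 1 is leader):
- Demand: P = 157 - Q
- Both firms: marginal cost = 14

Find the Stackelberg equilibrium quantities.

q₁* (leader) = 71.5, q₂* (follower) = 35.75

Work:
Follower's reaction: q₂ = (a - c - q₁)/2
Leader substitutes: π₁ = q₁·(a - q₁ - (a-c-q₁)/2 - c)
FOC: q₁* = (157 - 14)/2 = 71.50
Then: q₂* = (157 - 14 - 71.5)/2 = 35.75
Leader has first-mover advantage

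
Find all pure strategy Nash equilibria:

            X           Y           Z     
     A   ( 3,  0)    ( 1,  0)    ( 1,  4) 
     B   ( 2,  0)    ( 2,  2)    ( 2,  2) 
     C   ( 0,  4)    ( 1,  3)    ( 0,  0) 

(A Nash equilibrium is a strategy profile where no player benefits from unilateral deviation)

Nash equilibrium: (B, Y), (B, Z)

Work:
Best responses:
  P1 vs X: payoffs [3, 2, 0] → best response A (payoff 3)
  P1 vs Y: payoffs [1, 2, 1] → best response B (payoff 2)
  P1 vs Z: payoffs [1, 2, 0] → best response B (payoff 2)
  P2 vs A: payoffs [0, 0, 4] → best response Z (payoff 4)
  P2 vs B: payoffs [0, 2, 2] → best response Y/Z (payoff 2)
  P2 vs C: payoffs [4, 3, 0] → best response X (payoff 4)
Mutual best responses: (B,Y), (B,Z) → Nash equilibria.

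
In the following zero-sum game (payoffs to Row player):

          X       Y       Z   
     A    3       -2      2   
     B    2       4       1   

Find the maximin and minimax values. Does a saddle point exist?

Maximin = 1, Minimax = 2, Saddle: False

Work:
Row minimums: [-2, 1] → maximin = 1
Column maximums: [3, 4, 2] → minimax = 2
No saddle point (maximin ≠ minimax). Mixed strategy needed.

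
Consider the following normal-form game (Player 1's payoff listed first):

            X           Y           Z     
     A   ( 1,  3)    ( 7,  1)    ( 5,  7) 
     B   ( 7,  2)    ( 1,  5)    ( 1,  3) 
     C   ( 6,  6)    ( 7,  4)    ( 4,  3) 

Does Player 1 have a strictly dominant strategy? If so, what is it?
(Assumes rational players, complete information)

No strictly dominant strategy exists for Player 1

Work:
A strategy strictly dominates another if it gives a strictly higher payoff against every opponent action. Compare each pair of P1's strategies column-by-column:
  A vs B: [1 vs 7, 7 vs 1, 5 vs 1] → A does not strictly dominate B (column X: 1 ≤ 7)
  A vs C: [1 vs 6, 7 vs 7, 5 vs 4] → A does not strictly dominate C (column X: 1 ≤ 6)
  B vs A: [7 vs 1, 1 vs 7, 1 vs 5] → B does not strictly dominate A (column Y: 1 ≤ 7)
  B vs C: [7 vs 6, 1 vs 7, 1 vs 4] → B does not strictly dominate C (column Y: 1 ≤ 7)
  C vs A: [6 vs 1, 7 vs 7, 4 vs 5] → C does not strictly dominate A (column Y: 7 ≤ 7)
  C vs B: [6 vs 7, 7 vs 1, 4 vs 1] → C does not strictly dominate B (column X: 6 ≤ 7)
No single strategy strictly dominates all others → no strictly dominant strategy.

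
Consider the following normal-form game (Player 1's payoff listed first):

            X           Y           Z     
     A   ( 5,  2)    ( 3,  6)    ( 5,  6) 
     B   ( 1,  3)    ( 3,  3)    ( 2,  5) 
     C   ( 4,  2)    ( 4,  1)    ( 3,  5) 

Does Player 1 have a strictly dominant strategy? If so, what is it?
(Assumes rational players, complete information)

No strictly dominant strategy exists for Player 1

Work:
A strategy strictly dominates another if it gives a strictly higher payoff against every opponent action. Compare each pair of P1's strategies column-by-column:
  A vs B: [5 vs 1, 3 vs 3, 5 vs 2] → A does not strictly dominate B (column Y: 3 ≤ 3)
  A vs C: [5 vs 4, 3 vs 4, 5 vs 3] → A does not strictly dominate C (column Y: 3 ≤ 4)
  B vs A: [1 vs 5, 3 vs 3, 2 vs 5] → B does not strictly dominate A (column X: 1 ≤ 5)
  B vs C: [1 vs 4, 3 vs 4, 2 vs 3] → B does not strictly dominate C (column X: 1 ≤ 4)
  C vs A: [4 vs 5, 4 vs 3, 3 vs 5] → C does not strictly dominate A (column X: 4 ≤ 5)
  C vs B: [4 vs 1, 4 vs 3, 3 vs 2] → C strictly dominates B
No single strategy strictly dominates all others → no strictly dominant strategy.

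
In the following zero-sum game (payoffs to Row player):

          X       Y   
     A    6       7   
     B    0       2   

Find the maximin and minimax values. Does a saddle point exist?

Maximin = 6, Minimax = 6, Saddle: True

Work:
Row minimums: [6, 0] → maximin = 6
Column maximums: [6, 7] → minimax = 6
Saddle point exists! Game value = 6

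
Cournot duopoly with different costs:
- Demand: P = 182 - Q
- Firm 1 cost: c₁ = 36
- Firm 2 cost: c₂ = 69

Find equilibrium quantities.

q₁* = 59.67, q₂* = 26.67

Work:
Reaction: q₁ = (182 - 36 - q₂)/2
Reaction: q₂ = (182 - 69 - q₁)/2
Solve simultaneously:
q₁* = (182 - 2×36 + 69)/3 = 59.67
q₂* = (182 - 2×69 + 36)/3 = 26.67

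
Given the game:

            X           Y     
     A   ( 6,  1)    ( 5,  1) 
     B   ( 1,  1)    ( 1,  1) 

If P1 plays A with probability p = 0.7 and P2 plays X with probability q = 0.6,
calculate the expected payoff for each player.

E[P1] = 4.22, E[P2] = 1.0

Work:
E[P1] = p·q·π₁(A,X) + p·(1-q)·π₁(A,Y) + (1-p)·q·π₁(B,X) + (1-p)·(1-q)·π₁(B,Y)
= 0.7·0.6·6 + 0.7·0.4·5 + 0.3·0.6·1 + 0.3·0.4·1
= 4.22

E[P2] = 1.0 (similar calculation)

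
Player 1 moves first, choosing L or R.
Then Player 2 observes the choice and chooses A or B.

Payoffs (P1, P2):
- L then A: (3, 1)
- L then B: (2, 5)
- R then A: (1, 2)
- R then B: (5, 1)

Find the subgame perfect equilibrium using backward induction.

P1 plays L, P2 plays B after L and A after R; Payoff (2, 5)

Work:
Backward induction:
After L: P2 chooses B → P1 gets 2
After R: P2 chooses A → P1 gets 1
P1 chooses L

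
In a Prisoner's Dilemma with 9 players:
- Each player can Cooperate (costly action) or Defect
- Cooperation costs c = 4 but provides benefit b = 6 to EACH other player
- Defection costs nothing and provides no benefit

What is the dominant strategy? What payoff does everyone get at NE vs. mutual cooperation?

Dominant: Defect; NE payoff = 0; Coop payoff = 44

Work:
Defect dominates (saves cost c = 4, benefit to others is external)
NE: All defect → everyone gets 0
If all cooperate: each receives (8)×6 - 4 = 44
Social dilemma: 44 > 0 but NE gives 0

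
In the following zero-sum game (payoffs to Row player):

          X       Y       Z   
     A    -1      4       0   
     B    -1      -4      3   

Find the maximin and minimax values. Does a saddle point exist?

Maximin = -1, Minimax = -1, Saddle: True

Work:
Row minimums: [-1, -4] → maximin = -1
Column maximums: [-1, 4, 3] → minimax = -1
Saddle point exists! Game value = -1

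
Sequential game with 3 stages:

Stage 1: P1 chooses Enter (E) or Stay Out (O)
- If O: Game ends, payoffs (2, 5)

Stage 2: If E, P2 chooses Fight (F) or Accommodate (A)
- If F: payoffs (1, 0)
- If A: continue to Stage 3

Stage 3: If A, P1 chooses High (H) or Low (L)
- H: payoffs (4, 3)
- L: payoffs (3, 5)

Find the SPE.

SPE: (E, A, H); Outcome (4, 3)

Work:
Stage 3: P1 chooses H (4 vs 3)
Stage 2: P2: F->0, A->3 (anticipating H). Choose A
Stage 1: P1: O->2, E->4 (anticipating A, H). Choose E
SPE path: E -> A -> H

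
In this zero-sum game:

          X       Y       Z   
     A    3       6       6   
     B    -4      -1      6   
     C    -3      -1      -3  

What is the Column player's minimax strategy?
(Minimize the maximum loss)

Column should play X, value = 3

Work:
Column player minimizes Row's maximum payoff:
Column X: max payoff to Row = 3
Column Y: max payoff to Row = 6
Column Z: max payoff to Row = 6
Minimum is 3, achieved by column X.
Minimax strategy: X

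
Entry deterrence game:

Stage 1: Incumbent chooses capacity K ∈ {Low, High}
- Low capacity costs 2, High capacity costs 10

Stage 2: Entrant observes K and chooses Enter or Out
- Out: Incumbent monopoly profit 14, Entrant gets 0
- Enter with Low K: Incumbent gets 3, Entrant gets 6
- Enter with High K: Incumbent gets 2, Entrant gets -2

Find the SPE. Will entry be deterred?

SPE: (High, Enter|Low, Out|High); Entry deterred. Incumbent net profit = 4

Work:
After Low K: Entrant enters (6 > 0)
After High K: Entrant stays out (-2 < 0)
Incumbent: Low → 3−2=1, High → 14−10=4
Incumbent chooses High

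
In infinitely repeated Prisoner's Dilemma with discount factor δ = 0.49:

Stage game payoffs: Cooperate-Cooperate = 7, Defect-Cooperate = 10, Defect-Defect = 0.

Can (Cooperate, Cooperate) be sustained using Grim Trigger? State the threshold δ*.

δ* = 0.3; since δ = 0.49 ≥ 0.3, cooperation can be sustained

Work:
For Grim Trigger:
Cooperate forever: 7/(1-δ)
Defect then punished: 10 + 0·δ/(1-δ)
Need: 7/(1-δ) ≥ 10 + 0·δ/(1-δ)
Solving: δ ≥ (T-R)/(T-P) = (10-7)/(10-0) = 0.3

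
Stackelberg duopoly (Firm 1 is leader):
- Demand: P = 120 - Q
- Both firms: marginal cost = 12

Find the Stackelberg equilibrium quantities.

q₁* (leader) = 54.0, q₂* (follower) = 27.0

Work:
Follower's reaction: q₂ = (a - c - q₁)/2
Leader substitutes: π₁ = q₁·(a - q₁ - (a-c-q₁)/2 - c)
FOC: q₁* = (120 - 12)/2 = 54.00
Then: q₂* = (120 - 12 - 54.0)/2 = 27.00
Leader has first-mover advantage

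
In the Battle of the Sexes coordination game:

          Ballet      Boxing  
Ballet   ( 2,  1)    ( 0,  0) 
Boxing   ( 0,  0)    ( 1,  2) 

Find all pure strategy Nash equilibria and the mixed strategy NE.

Pure NE: (Ballet, Ballet) and (Boxing, Boxing); Mixed NE: p = 0.6667, q = 0.3333

Work:
Check pure NE:
(Ballet, Ballet): (2, 1) - no unilateral deviation beneficial
(Boxing, Boxing): (1, 2) - no unilateral deviation beneficial
Mixed NE: P1 plays Ballet with p = 0.6667, P2 plays Ballet with q = 0.3333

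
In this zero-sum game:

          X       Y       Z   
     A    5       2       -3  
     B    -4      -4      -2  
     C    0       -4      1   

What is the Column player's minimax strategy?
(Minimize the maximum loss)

Column should play Z, value = 1

Work:
Column player minimizes Row's maximum payoff:
Column X: max payoff to Row = 5
Column Y: max payoff to Row = 2
Column Z: max payoff to Row = 1
Minimum is 1, achieved by column Z.
Minimax strategy: Z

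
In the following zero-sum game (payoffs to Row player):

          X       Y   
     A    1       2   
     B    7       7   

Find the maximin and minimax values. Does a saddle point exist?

Maximin = 7, Minimax = 7, Saddle: True

Work:
Row minimums: [1, 7] → maximin = 7
Column maximums: [7, 7] → minimax = 7
Saddle point exists! Game value = 7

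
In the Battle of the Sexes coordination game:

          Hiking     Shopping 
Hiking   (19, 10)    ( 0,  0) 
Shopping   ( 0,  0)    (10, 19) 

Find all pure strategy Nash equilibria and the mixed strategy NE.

Pure NE: (Hiking, Hiking) and (Shopping, Shopping); Mixed NE: p = 0.6552, q = 0.3448

Work:
Check pure NE:
(Hiking, Hiking): (19, 10) - no unilateral deviation beneficial
(Shopping, Shopping): (10, 19) - no unilateral deviation beneficial
Mixed NE: P1 plays Hiking with p = 0.6552, P2 plays Hiking with q = 0.3448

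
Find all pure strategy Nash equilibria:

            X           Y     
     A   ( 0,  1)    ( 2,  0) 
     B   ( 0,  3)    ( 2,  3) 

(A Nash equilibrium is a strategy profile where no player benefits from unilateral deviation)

Nash equilibrium: (A, X), (B, X), (B, Y)

Work:
Best responses:
  P1 vs X: payoffs [0, 0] → best response A/B (payoff 0)
  P1 vs Y: payoffs [2, 2] → best response A/B (payoff 2)
  P2 vs A: payoffs [1, 0] → best response X (payoff 1)
  P2 vs B: payoffs [3, 3] → best response X/Y (payoff 3)
Mutual best responses: (A,X), (B,X), (B,Y) → Nash equilibria.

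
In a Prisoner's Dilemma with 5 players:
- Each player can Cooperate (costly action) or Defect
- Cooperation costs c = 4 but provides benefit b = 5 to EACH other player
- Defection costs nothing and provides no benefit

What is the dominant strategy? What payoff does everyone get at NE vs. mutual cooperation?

Dominant: Defect; NE payoff = 0; Coop payoff = 16

Work:
Defect dominates (saves cost c = 4, benefit to others is external)
NE: All defect → everyone gets 0
If all cooperate: each receives (4)×5 - 4 = 16
Social dilemma: 16 > 0 but NE gives 0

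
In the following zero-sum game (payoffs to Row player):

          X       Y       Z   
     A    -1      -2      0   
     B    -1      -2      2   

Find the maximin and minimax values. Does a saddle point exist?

Maximin = -2, Minimax = -2, Saddle: True

Work:
Row minimums: [-2, -2] → maximin = -2
Column maximums: [-1, -2, 2] → minimax = -2
Saddle point exists! Game value = -2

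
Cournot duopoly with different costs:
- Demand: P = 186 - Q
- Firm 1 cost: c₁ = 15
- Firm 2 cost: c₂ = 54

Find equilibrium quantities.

q₁* = 70.0, q₂* = 31.0

Work:
Reaction: q₁ = (186 - 15 - q₂)/2
Reaction: q₂ = (186 - 54 - q₁)/2
Solve simultaneously:
q₁* = (186 - 2×15 + 54)/3 = 70.0
q₂* = (186 - 2×54 + 15)/3 = 31.0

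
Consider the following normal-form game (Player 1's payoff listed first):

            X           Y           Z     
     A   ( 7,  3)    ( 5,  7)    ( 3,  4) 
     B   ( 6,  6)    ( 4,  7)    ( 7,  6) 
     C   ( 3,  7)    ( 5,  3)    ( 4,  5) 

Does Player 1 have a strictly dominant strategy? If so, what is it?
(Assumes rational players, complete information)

No strictly dominant strategy exists for Player 1

Work:
A strategy strictly dominates another if it gives a strictly higher payoff against every opponent action. Compare each pair of P1's strategies column-by-column:
  A vs B: [7 vs 6, 5 vs 4, 3 vs 7] → A does not strictly dominate B (column Z: 3 ≤ 7)
  A vs C: [7 vs 3, 5 vs 5, 3 vs 4] → A does not strictly dominate C (column Y: 5 ≤ 5)
  B vs A: [6 vs 7, 4 vs 5, 7 vs 3] → B does not strictly dominate A (column X: 6 ≤ 7)
  B vs C: [6 vs 3, 4 vs 5, 7 vs 4] → B does not strictly dominate C (column Y: 4 ≤ 5)
  C vs A: [3 vs 7, 5 vs 5, 4 vs 3] → C does not strictly dominate A (column X: 3 ≤ 7)
  C vs B: [3 vs 6, 5 vs 4, 4 vs 7] → C does not strictly dominate B (column X: 3 ≤ 6)
No single strategy strictly dominates all others → no strictly dominant strategy.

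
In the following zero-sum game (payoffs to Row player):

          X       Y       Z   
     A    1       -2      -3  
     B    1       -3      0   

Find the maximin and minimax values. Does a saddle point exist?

Maximin = -3, Minimax = -2, Saddle: False

Work:
Row minimums: [-3, -3] → maximin = -3
Column maximums: [1, -2, 0] → minimax = -2
No saddle point (maximin ≠ minimax). Mixed strategy needed.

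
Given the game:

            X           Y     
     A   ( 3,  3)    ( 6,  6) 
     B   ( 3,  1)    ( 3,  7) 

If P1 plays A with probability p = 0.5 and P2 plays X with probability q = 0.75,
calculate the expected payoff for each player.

E[P1] = 3.375, E[P2] = 3.125

Work:
E[P1] = p·q·π₁(A,X) + p·(1-q)·π₁(A,Y) + (1-p)·q·π₁(B,X) + (1-p)·(1-q)·π₁(B,Y)
= 0.5·0.75·3 + 0.5·0.25·6 + 0.5·0.75·3 + 0.5·0.25·3
= 3.375

E[P2] = 3.125 (similar calculation)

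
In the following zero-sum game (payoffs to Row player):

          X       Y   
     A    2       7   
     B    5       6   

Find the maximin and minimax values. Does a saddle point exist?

Maximin = 5, Minimax = 5, Saddle: True

Work:
Row minimums: [2, 5] → maximin = 5
Column maximums: [5, 7] → minimax = 5
Saddle point exists! Game value = 5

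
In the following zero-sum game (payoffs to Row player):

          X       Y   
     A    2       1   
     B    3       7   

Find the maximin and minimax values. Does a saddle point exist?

Maximin = 3, Minimax = 3, Saddle: True

Work:
Row minimums: [1, 3] → maximin = 3
Column maximums: [3, 7] → minimax = 3
Saddle point exists! Game value = 3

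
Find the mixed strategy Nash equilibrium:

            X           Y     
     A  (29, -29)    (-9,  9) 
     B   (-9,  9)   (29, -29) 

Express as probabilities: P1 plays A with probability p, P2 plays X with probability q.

p = 0.5, q = 0.5

Work:
Find probabilities that make opponent indifferent:
P2 chooses q to make P1 indifferent between A and B
P1 chooses p to make P2 indifferent between X and Y
Mixed NE: P1 plays (A: 0.5, B: 0.5), P2 plays (X: 0.5, Y: 0.5)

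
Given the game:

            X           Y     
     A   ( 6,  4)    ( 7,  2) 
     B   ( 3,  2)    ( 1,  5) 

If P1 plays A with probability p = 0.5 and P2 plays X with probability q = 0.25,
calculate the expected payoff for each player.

E[P1] = 4.125, E[P2] = 3.375

Work:
E[P1] = p·q·π₁(A,X) + p·(1-q)·π₁(A,Y) + (1-p)·q·π₁(B,X) + (1-p)·(1-q)·π₁(B,Y)
= 0.5·0.25·6 + 0.5·0.75·7 + 0.5·0.25·3 + 0.5·0.75·1
= 4.125

E[P2] = 3.375 (similar calculation)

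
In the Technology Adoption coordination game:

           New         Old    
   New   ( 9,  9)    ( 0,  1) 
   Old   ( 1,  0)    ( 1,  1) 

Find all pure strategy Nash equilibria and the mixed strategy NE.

Pure NE: (New, New) and (Old, Old); Mixed NE: p = 0.1111, q = 0.1111

Work:
Check pure NE:
(New, New): (9, 9) - no unilateral deviation beneficial
(Old, Old): (1, 1) - no unilateral deviation beneficial
Mixed NE: P1 plays New with p = 0.1111, P2 plays New with q = 0.1111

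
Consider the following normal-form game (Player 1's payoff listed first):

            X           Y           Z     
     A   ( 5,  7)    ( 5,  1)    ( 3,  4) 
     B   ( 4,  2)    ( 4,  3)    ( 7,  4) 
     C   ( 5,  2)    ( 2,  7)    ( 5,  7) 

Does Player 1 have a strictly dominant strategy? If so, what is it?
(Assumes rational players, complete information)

No strictly dominant strategy exists for Player 1

Work:
A strategy strictly dominates another if it gives a strictly higher payoff against every opponent action. Compare each pair of P1's strategies column-by-column:
  A vs B: [5 vs 4, 5 vs 4, 3 vs 7] → A does not strictly dominate B (column Z: 3 ≤ 7)
  A vs C: [5 vs 5, 5 vs 2, 3 vs 5] → A does not strictly dominate C (column X: 5 ≤ 5)
  B vs A: [4 vs 5, 4 vs 5, 7 vs 3] → B does not strictly dominate A (column X: 4 ≤ 5)
  B vs C: [4 vs 5, 4 vs 2, 7 vs 5] → B does not strictly dominate C (column X: 4 ≤ 5)
  C vs A: [5 vs 5, 2 vs 5, 5 vs 3] → C does not strictly dominate A (column X: 5 ≤ 5)
  C vs B: [5 vs 4, 2 vs 4, 5 vs 7] → C does not strictly dominate B (column Y: 2 ≤ 4)
No single strategy strictly dominates all others → no strictly dominant strategy.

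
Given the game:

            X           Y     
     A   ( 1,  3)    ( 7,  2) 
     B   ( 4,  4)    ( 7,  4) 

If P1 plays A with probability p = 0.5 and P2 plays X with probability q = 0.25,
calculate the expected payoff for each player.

E[P1] = 5.875, E[P2] = 3.125

Work:
E[P1] = p·q·π₁(A,X) + p·(1-q)·π₁(A,Y) + (1-p)·q·π₁(B,X) + (1-p)·(1-q)·π₁(B,Y)
= 0.5·0.25·1 + 0.5·0.75·7 + 0.5·0.25·4 + 0.5·0.75·7
= 5.875

E[P2] = 3.125 (similar calculation)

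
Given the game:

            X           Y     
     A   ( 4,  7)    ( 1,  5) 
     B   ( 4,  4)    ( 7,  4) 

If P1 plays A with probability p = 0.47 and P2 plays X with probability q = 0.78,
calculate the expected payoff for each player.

E[P1] = 4.0396, E[P2] = 5.2032

Work:
E[P1] = p·q·π₁(A,X) + p·(1-q)·π₁(A,Y) + (1-p)·q·π₁(B,X) + (1-p)·(1-q)·π₁(B,Y)
= 0.47·0.78·4 + 0.47·0.22·1 + 0.53·0.78·4 + 0.53·0.22·7
= 4.0396

E[P2] = 5.2032 (similar calculation)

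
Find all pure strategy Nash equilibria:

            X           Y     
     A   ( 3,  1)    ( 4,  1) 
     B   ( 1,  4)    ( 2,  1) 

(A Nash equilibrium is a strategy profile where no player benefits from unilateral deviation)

Nash equilibrium: (A, X), (A, Y)

Work:
Best responses:
  P1 vs X: payoffs [3, 1] → best response A (payoff 3)
  P1 vs Y: payoffs [4, 2] → best response A (payoff 4)
  P2 vs A: payoffs [1, 1] → best response X/Y (payoff 1)
  P2 vs B: payoffs [4, 1] → best response X (payoff 4)
Mutual best responses: (A,X), (A,Y) → Nash equilibria.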